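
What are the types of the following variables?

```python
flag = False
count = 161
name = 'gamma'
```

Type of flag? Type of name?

flag is bool; name is str

bool, str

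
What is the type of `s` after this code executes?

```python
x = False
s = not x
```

'not' always returns bool

bool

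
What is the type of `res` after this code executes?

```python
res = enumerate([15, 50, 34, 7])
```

enumerate() returns an enumerate iterator object

enumerate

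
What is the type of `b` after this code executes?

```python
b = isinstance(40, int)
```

isinstance() returns bool

bool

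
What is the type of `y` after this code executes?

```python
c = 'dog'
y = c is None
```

'is' comparison returns bool

bool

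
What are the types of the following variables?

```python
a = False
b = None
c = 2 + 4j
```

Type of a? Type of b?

a is bool; b is NoneType

bool, NoneType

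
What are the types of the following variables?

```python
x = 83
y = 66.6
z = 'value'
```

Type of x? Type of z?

x is int; z is str

int, str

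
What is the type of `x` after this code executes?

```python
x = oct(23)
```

oct() returns str representation

str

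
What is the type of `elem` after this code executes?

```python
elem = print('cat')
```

print() returns None

NoneType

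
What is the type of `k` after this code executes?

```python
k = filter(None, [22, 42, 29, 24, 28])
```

filter() returns a filter iterator object

filter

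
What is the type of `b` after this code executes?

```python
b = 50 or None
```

'or' returns first truthy value (50, int)

int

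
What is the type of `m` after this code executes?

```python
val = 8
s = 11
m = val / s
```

int / int always returns float in Python 3 (8 / 11 = 0.727273)

float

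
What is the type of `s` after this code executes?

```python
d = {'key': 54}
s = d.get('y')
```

dict.get() returns None when key 'y' is not found and no default given

NoneType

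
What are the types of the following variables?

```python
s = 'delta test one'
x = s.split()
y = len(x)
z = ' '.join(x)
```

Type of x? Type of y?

str.split() returns list; len() returns int

list, int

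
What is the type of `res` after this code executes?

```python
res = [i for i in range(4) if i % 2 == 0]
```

A list comprehension [...] produces a list

list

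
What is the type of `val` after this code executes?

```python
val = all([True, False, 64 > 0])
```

all() returns bool

bool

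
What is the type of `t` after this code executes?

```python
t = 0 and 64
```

'and' returns the first falsy value (0, which is int)

int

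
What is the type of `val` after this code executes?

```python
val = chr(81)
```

chr() returns str (single character)

str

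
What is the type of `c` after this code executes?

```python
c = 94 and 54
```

'and' returns the last value when all truthy (54, which is int)

int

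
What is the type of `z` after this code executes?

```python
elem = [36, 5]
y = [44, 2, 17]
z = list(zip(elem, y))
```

list(zip(...)) returns a list of tuples

list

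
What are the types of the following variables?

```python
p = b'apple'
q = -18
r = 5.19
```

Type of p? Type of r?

p is bytes; r is float

bytes, float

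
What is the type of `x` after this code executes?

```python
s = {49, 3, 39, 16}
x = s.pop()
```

Popping from a set of ints returns int

int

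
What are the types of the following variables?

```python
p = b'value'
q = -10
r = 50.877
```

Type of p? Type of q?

p is bytes; q is int

bytes, int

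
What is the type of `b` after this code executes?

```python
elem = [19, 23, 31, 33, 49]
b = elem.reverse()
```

list.reverse() returns None

NoneType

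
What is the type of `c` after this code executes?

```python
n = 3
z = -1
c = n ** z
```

int ** negative int returns float

float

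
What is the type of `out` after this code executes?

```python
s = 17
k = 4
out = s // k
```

int // int returns int (17 // 4 = 4)

int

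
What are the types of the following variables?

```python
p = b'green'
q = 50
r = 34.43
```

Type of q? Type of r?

q is int; r is float

int, float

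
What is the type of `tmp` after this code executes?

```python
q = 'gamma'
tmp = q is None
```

'is' comparison returns bool

bool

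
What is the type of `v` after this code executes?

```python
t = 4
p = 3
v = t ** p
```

int ** positive int returns int (4 ** 3 = 64)

int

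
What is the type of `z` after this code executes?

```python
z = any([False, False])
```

any() returns bool

bool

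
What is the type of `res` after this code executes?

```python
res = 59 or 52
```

'or' returns the first truthy value (59, which is int)

int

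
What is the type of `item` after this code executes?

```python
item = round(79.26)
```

round() with no ndigits arg returns int

int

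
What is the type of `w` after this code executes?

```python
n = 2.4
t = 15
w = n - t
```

float - int returns float (2.4 - 15 = -12.6)

float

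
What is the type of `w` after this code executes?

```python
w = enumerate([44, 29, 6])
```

enumerate() returns an enumerate iterator object

enumerate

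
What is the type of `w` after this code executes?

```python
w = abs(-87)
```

abs() of int returns int

int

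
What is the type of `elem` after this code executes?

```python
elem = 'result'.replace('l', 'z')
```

str.replace() returns str

str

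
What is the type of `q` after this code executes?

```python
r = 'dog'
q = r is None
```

'is' comparison returns bool

bool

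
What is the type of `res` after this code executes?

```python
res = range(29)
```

range() returns a range object

range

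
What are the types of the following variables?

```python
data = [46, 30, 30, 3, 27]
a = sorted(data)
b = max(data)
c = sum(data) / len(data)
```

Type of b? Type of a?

max of ints returns int; sorted() returns list

int, list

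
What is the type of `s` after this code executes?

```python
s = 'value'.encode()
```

str.encode() returns bytes

bytes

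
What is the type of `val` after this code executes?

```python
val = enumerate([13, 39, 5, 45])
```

enumerate() returns an enumerate iterator object

enumerate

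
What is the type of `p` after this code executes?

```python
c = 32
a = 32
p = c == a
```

Equality comparison returns bool

bool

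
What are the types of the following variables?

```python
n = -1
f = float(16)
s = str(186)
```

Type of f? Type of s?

f is float; s is str

float, str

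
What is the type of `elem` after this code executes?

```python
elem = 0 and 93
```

'and' returns the first falsy value (0, which is int)

int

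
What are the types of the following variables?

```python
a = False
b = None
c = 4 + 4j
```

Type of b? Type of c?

b is NoneType; c is complex

NoneType, complex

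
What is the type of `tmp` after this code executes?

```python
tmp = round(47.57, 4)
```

round() with ndigits arg returns float

float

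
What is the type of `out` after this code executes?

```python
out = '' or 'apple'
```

'or' returns first truthy value ('apple', which is str)

str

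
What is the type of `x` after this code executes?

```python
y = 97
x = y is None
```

'is' comparison returns bool

bool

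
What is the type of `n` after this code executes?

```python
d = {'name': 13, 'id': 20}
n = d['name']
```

Accessing dict[str, int] with key 'name' returns int value 13

int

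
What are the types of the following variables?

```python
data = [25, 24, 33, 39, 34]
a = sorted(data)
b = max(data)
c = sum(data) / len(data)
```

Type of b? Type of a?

max of ints returns int; sorted() returns list

int, list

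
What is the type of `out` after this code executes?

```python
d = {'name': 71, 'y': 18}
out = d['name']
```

Accessing dict[str, int] with key 'name' returns int value 71

int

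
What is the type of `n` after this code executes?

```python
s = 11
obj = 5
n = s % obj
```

int % int returns int (11 % 5 = 1)

int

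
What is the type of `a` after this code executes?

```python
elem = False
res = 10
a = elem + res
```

bool + int returns int (False is 0, so 0 + 10 = 10)

int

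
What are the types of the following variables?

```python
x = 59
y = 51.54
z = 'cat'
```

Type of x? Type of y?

x is int; y is float

int, float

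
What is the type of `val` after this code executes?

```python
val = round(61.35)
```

round() with no ndigits arg returns int

int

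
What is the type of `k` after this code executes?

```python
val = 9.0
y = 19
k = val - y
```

float - int returns float (9.0 - 19 = -10.0)

float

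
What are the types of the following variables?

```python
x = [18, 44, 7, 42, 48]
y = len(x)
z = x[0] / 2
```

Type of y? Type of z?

len() returns int; int / int returns float

int, float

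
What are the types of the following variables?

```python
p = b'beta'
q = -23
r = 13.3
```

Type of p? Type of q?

p is bytes; q is int

bytes, int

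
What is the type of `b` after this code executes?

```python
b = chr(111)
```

chr() returns str (single character)

str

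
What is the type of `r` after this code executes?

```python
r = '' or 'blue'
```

'or' returns first truthy value ('blue', which is str)

str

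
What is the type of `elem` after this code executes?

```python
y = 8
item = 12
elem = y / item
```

int / int always returns float in Python 3 (8 / 12 = 0.666667)

float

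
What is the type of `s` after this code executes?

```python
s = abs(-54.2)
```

abs() of float returns float

float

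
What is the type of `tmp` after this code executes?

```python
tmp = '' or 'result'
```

'or' returns first truthy value ('result', which is str)

str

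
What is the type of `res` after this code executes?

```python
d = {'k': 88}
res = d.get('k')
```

dict.get() returns the value (int) when key is found

int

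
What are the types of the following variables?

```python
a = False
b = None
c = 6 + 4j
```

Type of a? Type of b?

a is bool; b is NoneType

bool, NoneType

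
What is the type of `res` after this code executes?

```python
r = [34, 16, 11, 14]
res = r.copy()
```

list.copy() returns list

list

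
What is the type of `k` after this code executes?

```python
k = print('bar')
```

print() returns None

NoneType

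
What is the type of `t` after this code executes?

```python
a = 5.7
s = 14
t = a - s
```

float - int returns float (5.7 - 14 = -8.3)

float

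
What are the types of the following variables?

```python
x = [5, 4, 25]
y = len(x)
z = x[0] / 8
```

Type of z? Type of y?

int / int returns float; len() returns int

float, int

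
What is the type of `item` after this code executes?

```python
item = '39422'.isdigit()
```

str.isdigit() returns bool

bool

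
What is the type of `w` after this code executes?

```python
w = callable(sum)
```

callable() returns bool

bool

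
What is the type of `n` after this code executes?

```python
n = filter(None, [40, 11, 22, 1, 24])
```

filter() returns a filter iterator object

filter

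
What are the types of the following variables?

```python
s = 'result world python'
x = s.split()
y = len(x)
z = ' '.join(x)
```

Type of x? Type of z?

str.split() returns list; str.join() returns str

list, str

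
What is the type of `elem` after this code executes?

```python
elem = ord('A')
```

ord() returns int (Unicode code point)

int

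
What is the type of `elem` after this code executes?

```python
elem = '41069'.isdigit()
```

str.isdigit() returns bool

bool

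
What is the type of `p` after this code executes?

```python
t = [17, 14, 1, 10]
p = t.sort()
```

list.sort() returns None (sorts in place)

NoneType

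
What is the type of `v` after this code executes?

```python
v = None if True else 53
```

Ternary: condition is True, if branch (None) taken → NoneType

NoneType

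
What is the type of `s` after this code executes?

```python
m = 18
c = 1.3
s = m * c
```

int * float returns float (18 * 1.3 = 23.4)

float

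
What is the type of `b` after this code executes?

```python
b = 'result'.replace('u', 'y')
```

str.replace() returns str

str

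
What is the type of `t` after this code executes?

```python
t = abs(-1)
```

abs() of int returns int

int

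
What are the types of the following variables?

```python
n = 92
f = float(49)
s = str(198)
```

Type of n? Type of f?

n is int; f is float

int, float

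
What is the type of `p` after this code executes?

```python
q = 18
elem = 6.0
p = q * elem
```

int * float returns float (18 * 6.0 = 108.0)

float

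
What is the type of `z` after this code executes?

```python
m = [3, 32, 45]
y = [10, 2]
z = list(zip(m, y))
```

list(zip(...)) returns a list of tuples

list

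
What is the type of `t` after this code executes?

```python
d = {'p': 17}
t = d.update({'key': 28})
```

dict.update() returns None

NoneType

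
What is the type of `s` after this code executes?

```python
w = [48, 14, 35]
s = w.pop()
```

list.pop() returns the popped element (int here)

int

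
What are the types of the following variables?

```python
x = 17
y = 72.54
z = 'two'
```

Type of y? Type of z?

y is float; z is str

float, str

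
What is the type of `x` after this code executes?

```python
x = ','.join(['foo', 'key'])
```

str.join() returns str

str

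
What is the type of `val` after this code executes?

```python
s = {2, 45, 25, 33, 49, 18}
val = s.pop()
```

Popping from a set of ints returns int

int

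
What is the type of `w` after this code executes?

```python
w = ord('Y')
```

ord() returns int (Unicode code point)

int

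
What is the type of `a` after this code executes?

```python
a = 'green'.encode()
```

str.encode() returns bytes

bytes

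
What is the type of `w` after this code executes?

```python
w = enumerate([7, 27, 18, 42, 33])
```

enumerate() returns an enumerate iterator object

enumerate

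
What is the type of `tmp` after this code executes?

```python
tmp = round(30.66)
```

round() with no ndigits arg returns int

int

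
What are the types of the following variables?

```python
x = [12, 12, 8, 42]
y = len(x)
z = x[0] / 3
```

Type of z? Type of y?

int / int returns float; len() returns int

float, int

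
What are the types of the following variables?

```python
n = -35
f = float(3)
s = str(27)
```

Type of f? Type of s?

f is float; s is str

float, str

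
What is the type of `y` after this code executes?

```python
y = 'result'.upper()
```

str.upper() returns str

str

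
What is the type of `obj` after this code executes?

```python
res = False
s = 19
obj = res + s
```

bool + int returns int (False is 0, so 0 + 19 = 19)

int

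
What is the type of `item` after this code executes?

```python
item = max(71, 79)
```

max() of ints returns int

int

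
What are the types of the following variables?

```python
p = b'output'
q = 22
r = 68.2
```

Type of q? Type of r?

q is int; r is float

int, float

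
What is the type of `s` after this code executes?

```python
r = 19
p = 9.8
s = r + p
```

int + float returns float (19 + 9.8 = 28.8)

float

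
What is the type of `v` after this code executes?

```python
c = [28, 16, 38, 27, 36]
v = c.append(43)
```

list.append() returns None (mutates in place)

NoneType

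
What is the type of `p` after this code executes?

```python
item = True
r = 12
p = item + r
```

bool + int returns int (True is 1, so 1 + 12 = 13)

int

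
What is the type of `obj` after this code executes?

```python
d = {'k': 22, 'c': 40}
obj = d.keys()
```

.keys() returns a dict_keys view object

dict_keys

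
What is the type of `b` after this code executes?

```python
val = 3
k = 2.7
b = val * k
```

int * float returns float (3 * 2.7 = 8.1)

float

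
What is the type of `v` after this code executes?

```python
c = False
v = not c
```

'not' always returns bool

bool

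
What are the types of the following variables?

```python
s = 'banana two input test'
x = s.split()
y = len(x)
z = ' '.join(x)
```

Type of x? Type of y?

str.split() returns list; len() returns int

list, int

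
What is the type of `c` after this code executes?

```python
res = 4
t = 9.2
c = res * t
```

int * float returns float (4 * 9.2 = 36.8)

float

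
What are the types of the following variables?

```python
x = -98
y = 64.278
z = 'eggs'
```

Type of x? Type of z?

x is int; z is str

int, str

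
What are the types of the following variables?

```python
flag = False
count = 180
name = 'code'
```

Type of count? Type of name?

count is int; name is str

int, str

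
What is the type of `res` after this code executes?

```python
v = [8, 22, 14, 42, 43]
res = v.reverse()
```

list.reverse() returns None

NoneType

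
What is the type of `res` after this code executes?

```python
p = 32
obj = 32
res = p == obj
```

Equality comparison returns bool

bool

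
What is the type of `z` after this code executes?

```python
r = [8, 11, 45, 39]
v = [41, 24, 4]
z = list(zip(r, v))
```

list(zip(...)) returns a list of tuples

list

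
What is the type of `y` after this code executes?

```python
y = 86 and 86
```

'and' returns the last value when all truthy (86, which is int)

int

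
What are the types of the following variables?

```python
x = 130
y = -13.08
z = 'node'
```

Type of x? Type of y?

x is int; y is float

int, float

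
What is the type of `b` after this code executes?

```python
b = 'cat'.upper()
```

str.upper() returns str

str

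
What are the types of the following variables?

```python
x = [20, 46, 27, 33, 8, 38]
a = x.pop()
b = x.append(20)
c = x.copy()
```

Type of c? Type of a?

list.copy() returns list; list.pop() returns the element (int)

list, int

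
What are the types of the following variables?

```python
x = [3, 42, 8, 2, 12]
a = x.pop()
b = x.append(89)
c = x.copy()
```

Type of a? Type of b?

list.pop() returns the element (int); list.append() returns None

int, NoneType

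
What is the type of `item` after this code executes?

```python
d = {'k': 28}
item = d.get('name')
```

dict.get() returns None when key 'name' is not found and no default given

NoneType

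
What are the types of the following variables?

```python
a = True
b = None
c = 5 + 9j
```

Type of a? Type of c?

a is bool; c is complex

bool, complex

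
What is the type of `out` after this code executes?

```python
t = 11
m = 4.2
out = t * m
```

int * float returns float (11 * 4.2 = 46.2)

float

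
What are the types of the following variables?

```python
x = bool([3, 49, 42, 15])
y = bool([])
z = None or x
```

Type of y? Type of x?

bool() returns bool; bool() returns bool

bool, bool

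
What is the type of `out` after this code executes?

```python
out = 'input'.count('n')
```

str.count() returns int

int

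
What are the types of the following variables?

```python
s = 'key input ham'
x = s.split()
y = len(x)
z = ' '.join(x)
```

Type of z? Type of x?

str.join() returns str; str.split() returns list

str, list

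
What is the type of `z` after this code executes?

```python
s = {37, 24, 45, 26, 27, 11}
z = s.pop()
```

Popping from a set of ints returns int

int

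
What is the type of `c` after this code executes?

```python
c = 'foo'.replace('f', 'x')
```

str.replace() returns str

str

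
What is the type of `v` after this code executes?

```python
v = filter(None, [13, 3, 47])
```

filter() returns a filter iterator object

filter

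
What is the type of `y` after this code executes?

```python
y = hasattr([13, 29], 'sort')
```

hasattr() returns bool

bool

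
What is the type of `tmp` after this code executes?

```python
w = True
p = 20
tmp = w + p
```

bool + int returns int (True is 1, so 1 + 20 = 21)

int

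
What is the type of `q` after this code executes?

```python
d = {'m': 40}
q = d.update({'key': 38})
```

dict.update() returns None

NoneType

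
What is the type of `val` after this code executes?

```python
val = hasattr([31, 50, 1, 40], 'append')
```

hasattr() returns bool

bool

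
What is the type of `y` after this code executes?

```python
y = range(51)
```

range() returns a range object

range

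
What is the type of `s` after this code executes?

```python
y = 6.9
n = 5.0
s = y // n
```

float // float returns float (floor division preserves float type)

float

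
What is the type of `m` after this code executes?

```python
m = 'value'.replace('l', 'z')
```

str.replace() returns str

str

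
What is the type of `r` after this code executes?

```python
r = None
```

None has type NoneType

NoneType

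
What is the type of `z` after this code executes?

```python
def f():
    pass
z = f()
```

A function with no return statement returns None

NoneType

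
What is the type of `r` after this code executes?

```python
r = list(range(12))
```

list(range(...)) returns list

list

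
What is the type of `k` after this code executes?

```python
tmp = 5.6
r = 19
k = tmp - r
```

float - int returns float (5.6 - 19 = -13.4)

float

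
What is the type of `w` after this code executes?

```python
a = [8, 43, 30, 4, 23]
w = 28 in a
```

'in' operator returns bool

bool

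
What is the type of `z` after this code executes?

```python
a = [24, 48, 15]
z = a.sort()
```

list.sort() returns None (sorts in place)

NoneType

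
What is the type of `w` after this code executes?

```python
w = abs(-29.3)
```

abs() of float returns float

float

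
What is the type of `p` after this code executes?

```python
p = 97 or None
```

'or' returns first truthy value (97, int)

int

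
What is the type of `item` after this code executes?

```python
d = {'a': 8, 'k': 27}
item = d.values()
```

.values() returns a dict_values view object

dict_values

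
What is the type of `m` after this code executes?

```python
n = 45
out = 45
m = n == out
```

Equality comparison returns bool

bool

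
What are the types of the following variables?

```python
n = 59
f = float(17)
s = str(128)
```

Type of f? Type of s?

f is float; s is str

float, str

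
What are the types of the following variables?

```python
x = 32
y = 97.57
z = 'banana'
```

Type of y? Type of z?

y is float; z is str

float, str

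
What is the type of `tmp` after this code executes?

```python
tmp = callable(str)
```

callable() returns bool

bool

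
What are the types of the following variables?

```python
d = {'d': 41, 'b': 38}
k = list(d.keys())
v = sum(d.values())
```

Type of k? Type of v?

list(...) returns list; sum of int values returns int

list, int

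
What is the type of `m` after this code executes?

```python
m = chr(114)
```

chr() returns str (single character)

str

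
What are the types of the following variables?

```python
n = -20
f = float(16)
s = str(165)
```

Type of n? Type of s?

n is int; s is str

int, str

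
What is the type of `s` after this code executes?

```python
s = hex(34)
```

hex() returns str representation

str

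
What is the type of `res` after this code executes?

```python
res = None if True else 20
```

Ternary: condition is True, if branch (None) taken → NoneType

NoneType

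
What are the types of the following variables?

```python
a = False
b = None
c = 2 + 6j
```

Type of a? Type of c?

a is bool; c is complex

bool, complex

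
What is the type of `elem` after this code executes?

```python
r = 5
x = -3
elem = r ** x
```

int ** negative int returns float

float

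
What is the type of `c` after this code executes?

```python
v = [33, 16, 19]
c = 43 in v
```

'in' operator returns bool

bool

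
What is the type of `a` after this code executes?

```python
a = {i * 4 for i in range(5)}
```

A set comprehension {expr for x in iterable} produces a set

set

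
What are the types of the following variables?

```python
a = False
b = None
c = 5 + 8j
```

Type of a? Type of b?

a is bool; b is NoneType

bool, NoneType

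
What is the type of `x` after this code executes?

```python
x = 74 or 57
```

'or' returns the first truthy value (74, which is int)

int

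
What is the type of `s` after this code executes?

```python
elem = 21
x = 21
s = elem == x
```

Equality comparison returns bool

bool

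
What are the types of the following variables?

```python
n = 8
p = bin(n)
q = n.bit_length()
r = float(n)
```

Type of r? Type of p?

float() returns float; bin() returns str

float, str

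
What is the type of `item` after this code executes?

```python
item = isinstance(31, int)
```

isinstance() returns bool

bool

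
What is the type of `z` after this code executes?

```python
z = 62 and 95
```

'and' returns the last value when all truthy (95, which is int)

int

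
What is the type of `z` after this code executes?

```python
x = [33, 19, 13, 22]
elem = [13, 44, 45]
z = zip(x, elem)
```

zip() returns a zip iterator object

zip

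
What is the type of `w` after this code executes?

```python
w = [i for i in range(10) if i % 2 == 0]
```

A list comprehension [...] produces a list

list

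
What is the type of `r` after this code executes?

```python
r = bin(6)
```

bin() returns str representation

str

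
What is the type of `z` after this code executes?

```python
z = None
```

None has type NoneType

NoneType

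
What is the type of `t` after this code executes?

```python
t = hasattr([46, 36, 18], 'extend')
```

hasattr() returns bool

bool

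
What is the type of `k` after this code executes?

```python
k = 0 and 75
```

'and' returns the first falsy value (0, which is int)

int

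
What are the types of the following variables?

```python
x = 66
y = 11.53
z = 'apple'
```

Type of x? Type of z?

x is int; z is str

int, str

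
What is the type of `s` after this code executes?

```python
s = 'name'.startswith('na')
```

str.startswith() returns bool

bool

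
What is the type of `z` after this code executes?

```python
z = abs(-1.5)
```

abs() of float returns float

float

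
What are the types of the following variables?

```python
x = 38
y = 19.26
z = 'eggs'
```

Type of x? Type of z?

x is int; z is str

int, str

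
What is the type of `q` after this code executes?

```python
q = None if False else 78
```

Ternary: condition is False, else branch (78) taken → int

int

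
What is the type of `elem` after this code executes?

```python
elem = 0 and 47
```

'and' returns the first falsy value (0, which is int)

int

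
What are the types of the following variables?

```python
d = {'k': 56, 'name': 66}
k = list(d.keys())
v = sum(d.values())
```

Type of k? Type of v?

list(...) returns list; sum of int values returns int

list, int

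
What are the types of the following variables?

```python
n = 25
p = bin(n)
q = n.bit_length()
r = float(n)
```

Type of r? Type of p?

float() returns float; bin() returns str

float, str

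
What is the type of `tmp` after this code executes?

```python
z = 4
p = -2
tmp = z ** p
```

int ** negative int returns float

float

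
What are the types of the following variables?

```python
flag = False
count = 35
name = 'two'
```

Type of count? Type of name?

count is int; name is str

int, str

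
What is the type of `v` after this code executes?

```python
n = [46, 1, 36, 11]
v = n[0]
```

Indexing a list of ints returns int (n[0] = 46)

int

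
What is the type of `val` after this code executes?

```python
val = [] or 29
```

'or' returns first truthy value (29, which is int)

int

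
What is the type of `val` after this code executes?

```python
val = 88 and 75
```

'and' returns the last value when all truthy (75, which is int)

int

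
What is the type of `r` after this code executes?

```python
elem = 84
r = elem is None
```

'is' comparison returns bool

bool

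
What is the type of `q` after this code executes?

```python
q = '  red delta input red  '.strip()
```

str.strip() returns str

str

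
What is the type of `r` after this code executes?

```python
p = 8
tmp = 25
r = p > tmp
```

Comparison operators return bool

bool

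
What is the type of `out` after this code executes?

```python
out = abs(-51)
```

abs() of int returns int

int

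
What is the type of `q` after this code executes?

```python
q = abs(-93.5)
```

abs() of float returns float

float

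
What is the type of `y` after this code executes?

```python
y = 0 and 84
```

'and' returns the first falsy value (0, which is int)

int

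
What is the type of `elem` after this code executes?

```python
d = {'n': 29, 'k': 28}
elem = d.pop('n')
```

dict.pop() returns the value (int)

int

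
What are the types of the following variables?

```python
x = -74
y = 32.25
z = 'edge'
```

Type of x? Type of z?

x is int; z is str

int, str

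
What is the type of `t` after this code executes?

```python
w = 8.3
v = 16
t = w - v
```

float - int returns float (8.3 - 16 = -7.7)

float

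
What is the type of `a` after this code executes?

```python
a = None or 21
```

'or' with None returns the other value (21, int)

int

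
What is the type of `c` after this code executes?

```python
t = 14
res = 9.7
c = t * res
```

int * float returns float (14 * 9.7 = 135.8)

float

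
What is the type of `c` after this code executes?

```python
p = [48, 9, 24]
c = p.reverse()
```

list.reverse() returns None

NoneType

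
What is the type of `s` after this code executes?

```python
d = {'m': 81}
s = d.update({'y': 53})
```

dict.update() returns None

NoneType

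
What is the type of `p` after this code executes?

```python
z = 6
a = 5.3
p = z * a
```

int * float returns float (6 * 5.3 = 31.8)

float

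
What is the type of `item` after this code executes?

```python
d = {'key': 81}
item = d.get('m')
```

dict.get() returns None when key 'm' is not found and no default given

NoneType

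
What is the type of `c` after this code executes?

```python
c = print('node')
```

print() returns None

NoneType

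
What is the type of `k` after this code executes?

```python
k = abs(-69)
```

abs() of int returns int

int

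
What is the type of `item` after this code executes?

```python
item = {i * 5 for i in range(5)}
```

A set comprehension {expr for x in iterable} produces a set

set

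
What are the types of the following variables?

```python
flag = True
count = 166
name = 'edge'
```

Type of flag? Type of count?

flag is bool; count is int

bool, int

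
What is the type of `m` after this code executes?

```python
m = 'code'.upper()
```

str.upper() returns str

str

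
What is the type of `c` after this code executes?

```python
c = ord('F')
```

ord() returns int (Unicode code point)

int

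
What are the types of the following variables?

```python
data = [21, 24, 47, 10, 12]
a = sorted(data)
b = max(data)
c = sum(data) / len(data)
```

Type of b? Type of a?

max of ints returns int; sorted() returns list

int, list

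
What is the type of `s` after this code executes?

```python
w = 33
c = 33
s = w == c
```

Equality comparison returns bool

bool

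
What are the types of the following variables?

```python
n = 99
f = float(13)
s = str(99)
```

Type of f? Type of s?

f is float; s is str

float, str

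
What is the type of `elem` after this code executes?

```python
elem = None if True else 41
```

Ternary: condition is True, if branch (None) taken → NoneType

NoneType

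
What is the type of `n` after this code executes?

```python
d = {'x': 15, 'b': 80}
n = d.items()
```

dict.items() returns a dict_items view

dict_items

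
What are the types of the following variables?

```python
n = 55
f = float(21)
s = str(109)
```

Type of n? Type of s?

n is int; s is str

int, str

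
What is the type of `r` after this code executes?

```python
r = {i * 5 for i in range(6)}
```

A set comprehension {expr for x in iterable} produces a set

set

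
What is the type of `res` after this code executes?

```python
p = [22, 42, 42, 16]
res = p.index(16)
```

list.index() returns int

int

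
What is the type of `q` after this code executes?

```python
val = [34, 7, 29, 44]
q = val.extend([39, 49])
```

list.extend() returns None

NoneType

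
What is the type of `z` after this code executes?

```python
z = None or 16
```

'or' with None returns the other value (16, int)

int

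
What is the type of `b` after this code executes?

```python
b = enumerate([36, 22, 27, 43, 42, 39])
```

enumerate() returns an enumerate iterator object

enumerate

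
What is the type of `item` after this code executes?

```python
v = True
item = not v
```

'not' always returns bool

bool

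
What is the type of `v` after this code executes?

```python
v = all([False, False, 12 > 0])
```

all() returns bool

bool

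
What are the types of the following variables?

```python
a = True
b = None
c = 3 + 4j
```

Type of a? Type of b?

a is bool; b is NoneType

bool, NoneType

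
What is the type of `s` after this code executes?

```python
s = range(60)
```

range() returns a range object

range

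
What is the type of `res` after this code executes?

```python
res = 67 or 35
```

'or' returns the first truthy value (67, which is int)

int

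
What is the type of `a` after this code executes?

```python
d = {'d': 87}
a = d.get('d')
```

dict.get() returns the value (int) when key is found

int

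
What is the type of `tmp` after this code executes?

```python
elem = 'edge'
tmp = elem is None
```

'is' comparison returns bool

bool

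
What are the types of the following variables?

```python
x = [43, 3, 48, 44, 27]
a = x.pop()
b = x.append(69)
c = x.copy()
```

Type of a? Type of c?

list.pop() returns the element (int); list.copy() returns list

int, list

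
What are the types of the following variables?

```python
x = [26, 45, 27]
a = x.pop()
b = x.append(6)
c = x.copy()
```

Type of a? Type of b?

list.pop() returns the element (int); list.append() returns None

int, NoneType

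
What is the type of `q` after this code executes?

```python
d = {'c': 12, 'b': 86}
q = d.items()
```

dict.items() returns a dict_items view

dict_items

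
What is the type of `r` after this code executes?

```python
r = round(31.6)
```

round() with no ndigits arg returns int

int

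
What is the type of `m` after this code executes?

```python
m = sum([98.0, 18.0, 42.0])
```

sum() of floats returns float

float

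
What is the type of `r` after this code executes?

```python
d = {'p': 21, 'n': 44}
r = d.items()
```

dict.items() returns a dict_items view

dict_items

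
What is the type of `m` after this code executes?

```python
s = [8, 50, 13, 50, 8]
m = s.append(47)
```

list.append() returns None (mutates in place)

NoneType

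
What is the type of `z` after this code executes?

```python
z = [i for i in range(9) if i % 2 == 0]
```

A list comprehension [...] produces a list

list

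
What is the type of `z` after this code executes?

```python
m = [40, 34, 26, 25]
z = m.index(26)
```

list.index() returns int

int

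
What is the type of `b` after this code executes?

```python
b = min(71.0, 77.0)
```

min() of floats returns float

float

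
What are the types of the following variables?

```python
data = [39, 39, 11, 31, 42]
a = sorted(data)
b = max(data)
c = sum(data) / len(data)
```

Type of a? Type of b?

sorted() returns list; max of ints returns int

list, int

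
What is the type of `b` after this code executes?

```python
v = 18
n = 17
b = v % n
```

int % int returns int (18 % 17 = 1)

int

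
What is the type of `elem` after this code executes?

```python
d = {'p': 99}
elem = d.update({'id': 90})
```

dict.update() returns None

NoneType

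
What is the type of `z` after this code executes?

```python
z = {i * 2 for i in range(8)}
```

A set comprehension {expr for x in iterable} produces a set

set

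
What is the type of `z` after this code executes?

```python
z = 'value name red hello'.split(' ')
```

str.split() returns list

list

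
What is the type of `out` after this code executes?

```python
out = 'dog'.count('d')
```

str.count() returns int

int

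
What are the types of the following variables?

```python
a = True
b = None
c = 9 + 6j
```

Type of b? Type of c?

b is NoneType; c is complex

NoneType, complex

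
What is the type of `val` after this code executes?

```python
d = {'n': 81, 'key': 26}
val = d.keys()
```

.keys() returns a dict_keys view object

dict_keys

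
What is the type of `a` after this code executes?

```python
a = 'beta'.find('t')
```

str.find() returns int (index, or -1)

int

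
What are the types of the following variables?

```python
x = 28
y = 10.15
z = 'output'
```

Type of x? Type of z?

x is int; z is str

int, str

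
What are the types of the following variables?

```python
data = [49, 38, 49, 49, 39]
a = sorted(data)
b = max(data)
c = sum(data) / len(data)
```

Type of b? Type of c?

max of ints returns int; int / int returns float

int, float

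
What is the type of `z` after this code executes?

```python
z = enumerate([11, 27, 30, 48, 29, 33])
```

enumerate() returns an enumerate iterator object

enumerate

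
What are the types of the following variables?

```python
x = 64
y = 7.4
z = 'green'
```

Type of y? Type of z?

y is float; z is str

float, str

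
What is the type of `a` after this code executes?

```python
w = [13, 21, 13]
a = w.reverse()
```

list.reverse() returns None

NoneType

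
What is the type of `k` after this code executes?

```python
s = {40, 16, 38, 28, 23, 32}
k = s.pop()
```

Popping from a set of ints returns int

int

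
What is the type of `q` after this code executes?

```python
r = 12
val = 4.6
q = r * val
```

int * float returns float (12 * 4.6 = 55.2)

float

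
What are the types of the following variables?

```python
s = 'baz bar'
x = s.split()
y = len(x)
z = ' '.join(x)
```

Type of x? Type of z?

str.split() returns list; str.join() returns str

list, str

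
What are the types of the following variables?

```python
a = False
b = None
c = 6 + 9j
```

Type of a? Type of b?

a is bool; b is NoneType

bool, NoneType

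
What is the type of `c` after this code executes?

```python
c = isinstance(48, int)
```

isinstance() returns bool

bool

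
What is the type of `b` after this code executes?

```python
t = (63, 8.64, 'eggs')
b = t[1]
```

Index 1 of tuple is 8.64 which is float

float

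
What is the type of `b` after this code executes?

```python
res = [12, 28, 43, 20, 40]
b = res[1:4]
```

Slicing a list always returns a list

list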